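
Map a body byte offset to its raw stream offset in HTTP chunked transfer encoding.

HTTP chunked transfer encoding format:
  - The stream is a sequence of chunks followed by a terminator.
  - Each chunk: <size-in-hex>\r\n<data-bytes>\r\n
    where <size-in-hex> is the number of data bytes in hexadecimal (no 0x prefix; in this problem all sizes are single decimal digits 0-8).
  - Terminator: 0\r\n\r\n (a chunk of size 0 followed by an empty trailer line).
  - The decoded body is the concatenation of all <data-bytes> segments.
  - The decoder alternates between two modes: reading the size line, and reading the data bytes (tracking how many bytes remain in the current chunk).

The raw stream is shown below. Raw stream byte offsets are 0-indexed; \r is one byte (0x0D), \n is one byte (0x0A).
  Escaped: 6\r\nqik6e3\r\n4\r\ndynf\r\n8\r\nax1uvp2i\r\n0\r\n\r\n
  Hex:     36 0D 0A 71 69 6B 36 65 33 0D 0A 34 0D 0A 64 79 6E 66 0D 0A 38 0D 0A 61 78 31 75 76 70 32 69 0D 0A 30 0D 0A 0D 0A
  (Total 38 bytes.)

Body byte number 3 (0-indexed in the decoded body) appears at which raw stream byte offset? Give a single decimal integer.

Chunk 1: stream[0..1]='6' size=0x6=6, data at stream[3..9]='qik6e3' -> body[0..6], body so far='qik6e3'
Chunk 2: stream[11..12]='4' size=0x4=4, data at stream[14..18]='dynf' -> body[6..10], body so far='qik6e3dynf'
Chunk 3: stream[20..21]='8' size=0x8=8, data at stream[23..31]='ax1uvp2i' -> body[10..18], body so far='qik6e3dynfax1uvp2i'
Chunk 4: stream[33..34]='0' size=0 (terminator). Final body='qik6e3dynfax1uvp2i' (18 bytes)
Body byte 3 at stream offset 6

Answer: 6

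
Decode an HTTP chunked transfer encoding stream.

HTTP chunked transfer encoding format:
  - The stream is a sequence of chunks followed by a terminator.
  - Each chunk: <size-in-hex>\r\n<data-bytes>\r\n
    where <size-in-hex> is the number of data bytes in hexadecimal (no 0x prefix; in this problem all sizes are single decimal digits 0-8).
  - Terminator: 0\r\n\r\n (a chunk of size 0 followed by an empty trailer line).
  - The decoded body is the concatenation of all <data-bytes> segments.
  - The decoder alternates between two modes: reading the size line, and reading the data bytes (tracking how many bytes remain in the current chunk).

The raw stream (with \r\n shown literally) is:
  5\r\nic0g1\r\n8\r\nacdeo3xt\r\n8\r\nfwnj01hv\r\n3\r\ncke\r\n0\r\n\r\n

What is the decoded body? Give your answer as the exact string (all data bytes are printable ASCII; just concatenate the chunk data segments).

Chunk 1: stream[0..1]='5' size=0x5=5, data at stream[3..8]='ic0g1' -> body[0..5], body so far='ic0g1'
Chunk 2: stream[10..11]='8' size=0x8=8, data at stream[13..21]='acdeo3xt' -> body[5..13], body so far='ic0g1acdeo3xt'
Chunk 3: stream[23..24]='8' size=0x8=8, data at stream[26..34]='fwnj01hv' -> body[13..21], body so far='ic0g1acdeo3xtfwnj01hv'
Chunk 4: stream[36..37]='3' size=0x3=3, data at stream[39..42]='cke' -> body[21..24], body so far='ic0g1acdeo3xtfwnj01hvcke'
Chunk 5: stream[44..45]='0' size=0 (terminator). Final body='ic0g1acdeo3xtfwnj01hvcke' (24 bytes)

Answer: ic0g1acdeo3xtfwnj01hvcke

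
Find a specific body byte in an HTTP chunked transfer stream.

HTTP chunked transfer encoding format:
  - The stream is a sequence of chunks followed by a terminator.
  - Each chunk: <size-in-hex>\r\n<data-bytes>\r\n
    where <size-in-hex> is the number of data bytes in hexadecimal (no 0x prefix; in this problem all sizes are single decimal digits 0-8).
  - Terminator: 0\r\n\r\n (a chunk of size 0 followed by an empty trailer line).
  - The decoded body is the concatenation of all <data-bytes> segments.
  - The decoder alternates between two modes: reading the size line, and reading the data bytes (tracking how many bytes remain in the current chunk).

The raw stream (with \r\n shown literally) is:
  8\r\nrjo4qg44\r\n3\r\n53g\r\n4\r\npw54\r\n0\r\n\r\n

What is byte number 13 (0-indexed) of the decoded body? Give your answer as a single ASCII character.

Answer: 5

Derivation:
Chunk 1: stream[0..1]='8' size=0x8=8, data at stream[3..11]='rjo4qg44' -> body[0..8], body so far='rjo4qg44'
Chunk 2: stream[13..14]='3' size=0x3=3, data at stream[16..19]='53g' -> body[8..11], body so far='rjo4qg4453g'
Chunk 3: stream[21..22]='4' size=0x4=4, data at stream[24..28]='pw54' -> body[11..15], body so far='rjo4qg4453gpw54'
Chunk 4: stream[30..31]='0' size=0 (terminator). Final body='rjo4qg4453gpw54' (15 bytes)
Body byte 13 = '5'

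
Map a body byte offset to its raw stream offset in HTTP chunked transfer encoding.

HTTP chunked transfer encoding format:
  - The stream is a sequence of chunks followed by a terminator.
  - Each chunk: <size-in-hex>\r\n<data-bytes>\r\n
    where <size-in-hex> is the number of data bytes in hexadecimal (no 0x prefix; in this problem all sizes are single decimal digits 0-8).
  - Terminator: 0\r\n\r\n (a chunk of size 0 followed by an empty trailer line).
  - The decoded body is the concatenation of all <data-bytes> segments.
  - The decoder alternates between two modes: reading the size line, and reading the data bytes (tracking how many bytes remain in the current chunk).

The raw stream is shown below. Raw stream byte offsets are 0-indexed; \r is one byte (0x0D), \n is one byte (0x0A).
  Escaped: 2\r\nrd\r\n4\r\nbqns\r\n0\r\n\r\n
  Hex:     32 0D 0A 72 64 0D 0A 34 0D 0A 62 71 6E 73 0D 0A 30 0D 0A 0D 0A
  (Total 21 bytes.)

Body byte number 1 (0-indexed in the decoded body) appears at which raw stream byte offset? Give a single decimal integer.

Chunk 1: stream[0..1]='2' size=0x2=2, data at stream[3..5]='rd' -> body[0..2], body so far='rd'
Chunk 2: stream[7..8]='4' size=0x4=4, data at stream[10..14]='bqns' -> body[2..6], body so far='rdbqns'
Chunk 3: stream[16..17]='0' size=0 (terminator). Final body='rdbqns' (6 bytes)
Body byte 1 at stream offset 4

Answer: 4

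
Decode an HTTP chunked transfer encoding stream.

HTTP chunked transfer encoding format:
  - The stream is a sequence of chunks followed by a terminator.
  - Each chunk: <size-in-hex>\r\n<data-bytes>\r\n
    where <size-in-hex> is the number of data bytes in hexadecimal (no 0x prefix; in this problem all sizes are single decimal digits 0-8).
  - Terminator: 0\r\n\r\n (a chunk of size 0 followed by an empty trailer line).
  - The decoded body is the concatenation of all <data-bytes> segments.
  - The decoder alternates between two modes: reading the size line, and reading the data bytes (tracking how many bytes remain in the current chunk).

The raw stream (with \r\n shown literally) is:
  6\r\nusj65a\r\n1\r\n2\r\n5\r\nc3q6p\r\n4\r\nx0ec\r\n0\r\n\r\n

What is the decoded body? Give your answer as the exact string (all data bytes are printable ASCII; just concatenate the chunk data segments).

Chunk 1: stream[0..1]='6' size=0x6=6, data at stream[3..9]='usj65a' -> body[0..6], body so far='usj65a'
Chunk 2: stream[11..12]='1' size=0x1=1, data at stream[14..15]='2' -> body[6..7], body so far='usj65a2'
Chunk 3: stream[17..18]='5' size=0x5=5, data at stream[20..25]='c3q6p' -> body[7..12], body so far='usj65a2c3q6p'
Chunk 4: stream[27..28]='4' size=0x4=4, data at stream[30..34]='x0ec' -> body[12..16], body so far='usj65a2c3q6px0ec'
Chunk 5: stream[36..37]='0' size=0 (terminator). Final body='usj65a2c3q6px0ec' (16 bytes)

Answer: usj65a2c3q6px0ec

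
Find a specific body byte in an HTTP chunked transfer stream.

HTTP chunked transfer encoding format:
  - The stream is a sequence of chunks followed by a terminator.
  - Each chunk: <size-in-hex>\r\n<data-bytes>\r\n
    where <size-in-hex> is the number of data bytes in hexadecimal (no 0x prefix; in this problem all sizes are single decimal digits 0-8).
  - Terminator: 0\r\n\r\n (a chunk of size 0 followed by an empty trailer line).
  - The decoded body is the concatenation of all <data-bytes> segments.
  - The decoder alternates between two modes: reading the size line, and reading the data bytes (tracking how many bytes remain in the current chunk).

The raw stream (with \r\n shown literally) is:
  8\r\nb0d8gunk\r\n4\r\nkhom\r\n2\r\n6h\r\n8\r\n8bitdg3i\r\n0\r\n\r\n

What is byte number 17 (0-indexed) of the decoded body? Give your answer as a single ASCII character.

Answer: t

Derivation:
Chunk 1: stream[0..1]='8' size=0x8=8, data at stream[3..11]='b0d8gunk' -> body[0..8], body so far='b0d8gunk'
Chunk 2: stream[13..14]='4' size=0x4=4, data at stream[16..20]='khom' -> body[8..12], body so far='b0d8gunkkhom'
Chunk 3: stream[22..23]='2' size=0x2=2, data at stream[25..27]='6h' -> body[12..14], body so far='b0d8gunkkhom6h'
Chunk 4: stream[29..30]='8' size=0x8=8, data at stream[32..40]='8bitdg3i' -> body[14..22], body so far='b0d8gunkkhom6h8bitdg3i'
Chunk 5: stream[42..43]='0' size=0 (terminator). Final body='b0d8gunkkhom6h8bitdg3i' (22 bytes)
Body byte 17 = 't'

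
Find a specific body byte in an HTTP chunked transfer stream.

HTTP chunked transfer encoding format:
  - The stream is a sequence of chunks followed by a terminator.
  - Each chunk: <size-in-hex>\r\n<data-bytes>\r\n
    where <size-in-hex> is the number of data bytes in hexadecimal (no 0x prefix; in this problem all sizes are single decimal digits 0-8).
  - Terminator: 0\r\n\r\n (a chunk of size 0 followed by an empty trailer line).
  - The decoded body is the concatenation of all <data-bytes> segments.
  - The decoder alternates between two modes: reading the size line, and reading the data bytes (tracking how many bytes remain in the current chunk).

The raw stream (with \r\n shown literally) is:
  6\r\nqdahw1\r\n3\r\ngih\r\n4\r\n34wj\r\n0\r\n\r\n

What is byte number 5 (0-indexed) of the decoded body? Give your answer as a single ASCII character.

Chunk 1: stream[0..1]='6' size=0x6=6, data at stream[3..9]='qdahw1' -> body[0..6], body so far='qdahw1'
Chunk 2: stream[11..12]='3' size=0x3=3, data at stream[14..17]='gih' -> body[6..9], body so far='qdahw1gih'
Chunk 3: stream[19..20]='4' size=0x4=4, data at stream[22..26]='34wj' -> body[9..13], body so far='qdahw1gih34wj'
Chunk 4: stream[28..29]='0' size=0 (terminator). Final body='qdahw1gih34wj' (13 bytes)
Body byte 5 = '1'

Answer: 1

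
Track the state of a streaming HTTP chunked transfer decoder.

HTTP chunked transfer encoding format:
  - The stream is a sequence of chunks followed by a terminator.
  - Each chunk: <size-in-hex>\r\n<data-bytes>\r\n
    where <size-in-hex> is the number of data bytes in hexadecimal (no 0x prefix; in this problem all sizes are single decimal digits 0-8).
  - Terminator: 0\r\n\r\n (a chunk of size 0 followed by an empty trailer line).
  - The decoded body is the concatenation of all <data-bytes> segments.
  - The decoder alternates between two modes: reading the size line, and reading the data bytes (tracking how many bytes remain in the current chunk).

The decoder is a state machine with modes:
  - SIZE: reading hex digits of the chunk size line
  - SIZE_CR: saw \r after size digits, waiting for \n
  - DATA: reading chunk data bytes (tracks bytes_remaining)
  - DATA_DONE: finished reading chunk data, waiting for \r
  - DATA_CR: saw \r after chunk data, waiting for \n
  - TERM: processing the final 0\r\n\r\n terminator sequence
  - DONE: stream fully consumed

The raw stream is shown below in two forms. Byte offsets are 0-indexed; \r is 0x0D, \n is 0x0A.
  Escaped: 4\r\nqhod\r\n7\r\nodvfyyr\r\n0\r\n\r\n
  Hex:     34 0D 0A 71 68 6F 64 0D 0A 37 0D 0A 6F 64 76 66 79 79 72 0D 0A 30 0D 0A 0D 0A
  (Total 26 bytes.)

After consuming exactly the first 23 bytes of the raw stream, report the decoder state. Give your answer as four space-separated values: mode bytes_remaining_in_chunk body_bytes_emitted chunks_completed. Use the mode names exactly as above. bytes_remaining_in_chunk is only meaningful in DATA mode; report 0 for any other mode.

Byte 0 = '4': mode=SIZE remaining=0 emitted=0 chunks_done=0
Byte 1 = 0x0D: mode=SIZE_CR remaining=0 emitted=0 chunks_done=0
Byte 2 = 0x0A: mode=DATA remaining=4 emitted=0 chunks_done=0
Byte 3 = 'q': mode=DATA remaining=3 emitted=1 chunks_done=0
Byte 4 = 'h': mode=DATA remaining=2 emitted=2 chunks_done=0
Byte 5 = 'o': mode=DATA remaining=1 emitted=3 chunks_done=0
Byte 6 = 'd': mode=DATA_DONE remaining=0 emitted=4 chunks_done=0
Byte 7 = 0x0D: mode=DATA_CR remaining=0 emitted=4 chunks_done=0
Byte 8 = 0x0A: mode=SIZE remaining=0 emitted=4 chunks_done=1
Byte 9 = '7': mode=SIZE remaining=0 emitted=4 chunks_done=1
Byte 10 = 0x0D: mode=SIZE_CR remaining=0 emitted=4 chunks_done=1
Byte 11 = 0x0A: mode=DATA remaining=7 emitted=4 chunks_done=1
Byte 12 = 'o': mode=DATA remaining=6 emitted=5 chunks_done=1
Byte 13 = 'd': mode=DATA remaining=5 emitted=6 chunks_done=1
Byte 14 = 'v': mode=DATA remaining=4 emitted=7 chunks_done=1
Byte 15 = 'f': mode=DATA remaining=3 emitted=8 chunks_done=1
Byte 16 = 'y': mode=DATA remaining=2 emitted=9 chunks_done=1
Byte 17 = 'y': mode=DATA remaining=1 emitted=10 chunks_done=1
Byte 18 = 'r': mode=DATA_DONE remaining=0 emitted=11 chunks_done=1
Byte 19 = 0x0D: mode=DATA_CR remaining=0 emitted=11 chunks_done=1
Byte 20 = 0x0A: mode=SIZE remaining=0 emitted=11 chunks_done=2
Byte 21 = '0': mode=SIZE remaining=0 emitted=11 chunks_done=2
Byte 22 = 0x0D: mode=SIZE_CR remaining=0 emitted=11 chunks_done=2

Answer: SIZE_CR 0 11 2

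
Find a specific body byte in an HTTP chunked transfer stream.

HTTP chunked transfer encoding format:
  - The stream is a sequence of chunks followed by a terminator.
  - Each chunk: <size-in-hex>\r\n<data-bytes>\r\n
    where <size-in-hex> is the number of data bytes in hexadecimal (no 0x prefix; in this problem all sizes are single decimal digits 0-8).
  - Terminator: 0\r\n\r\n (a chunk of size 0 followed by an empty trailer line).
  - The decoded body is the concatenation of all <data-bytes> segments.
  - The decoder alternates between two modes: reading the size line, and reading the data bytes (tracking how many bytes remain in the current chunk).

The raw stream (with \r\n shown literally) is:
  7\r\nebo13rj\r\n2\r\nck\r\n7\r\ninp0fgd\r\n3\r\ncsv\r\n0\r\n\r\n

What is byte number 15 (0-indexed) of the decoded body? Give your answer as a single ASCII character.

Answer: d

Derivation:
Chunk 1: stream[0..1]='7' size=0x7=7, data at stream[3..10]='ebo13rj' -> body[0..7], body so far='ebo13rj'
Chunk 2: stream[12..13]='2' size=0x2=2, data at stream[15..17]='ck' -> body[7..9], body so far='ebo13rjck'
Chunk 3: stream[19..20]='7' size=0x7=7, data at stream[22..29]='inp0fgd' -> body[9..16], body so far='ebo13rjckinp0fgd'
Chunk 4: stream[31..32]='3' size=0x3=3, data at stream[34..37]='csv' -> body[16..19], body so far='ebo13rjckinp0fgdcsv'
Chunk 5: stream[39..40]='0' size=0 (terminator). Final body='ebo13rjckinp0fgdcsv' (19 bytes)
Body byte 15 = 'd'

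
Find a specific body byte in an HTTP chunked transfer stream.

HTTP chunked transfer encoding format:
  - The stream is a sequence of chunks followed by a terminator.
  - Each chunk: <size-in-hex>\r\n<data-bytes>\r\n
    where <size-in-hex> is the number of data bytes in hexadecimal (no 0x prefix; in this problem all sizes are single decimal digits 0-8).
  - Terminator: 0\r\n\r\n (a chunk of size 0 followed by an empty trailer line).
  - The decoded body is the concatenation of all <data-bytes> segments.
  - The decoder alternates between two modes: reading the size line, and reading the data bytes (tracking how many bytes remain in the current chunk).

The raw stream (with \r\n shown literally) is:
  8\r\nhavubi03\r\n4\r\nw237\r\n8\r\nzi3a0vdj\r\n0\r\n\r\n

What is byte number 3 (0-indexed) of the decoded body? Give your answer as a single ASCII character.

Answer: u

Derivation:
Chunk 1: stream[0..1]='8' size=0x8=8, data at stream[3..11]='havubi03' -> body[0..8], body so far='havubi03'
Chunk 2: stream[13..14]='4' size=0x4=4, data at stream[16..20]='w237' -> body[8..12], body so far='havubi03w237'
Chunk 3: stream[22..23]='8' size=0x8=8, data at stream[25..33]='zi3a0vdj' -> body[12..20], body so far='havubi03w237zi3a0vdj'
Chunk 4: stream[35..36]='0' size=0 (terminator). Final body='havubi03w237zi3a0vdj' (20 bytes)
Body byte 3 = 'u'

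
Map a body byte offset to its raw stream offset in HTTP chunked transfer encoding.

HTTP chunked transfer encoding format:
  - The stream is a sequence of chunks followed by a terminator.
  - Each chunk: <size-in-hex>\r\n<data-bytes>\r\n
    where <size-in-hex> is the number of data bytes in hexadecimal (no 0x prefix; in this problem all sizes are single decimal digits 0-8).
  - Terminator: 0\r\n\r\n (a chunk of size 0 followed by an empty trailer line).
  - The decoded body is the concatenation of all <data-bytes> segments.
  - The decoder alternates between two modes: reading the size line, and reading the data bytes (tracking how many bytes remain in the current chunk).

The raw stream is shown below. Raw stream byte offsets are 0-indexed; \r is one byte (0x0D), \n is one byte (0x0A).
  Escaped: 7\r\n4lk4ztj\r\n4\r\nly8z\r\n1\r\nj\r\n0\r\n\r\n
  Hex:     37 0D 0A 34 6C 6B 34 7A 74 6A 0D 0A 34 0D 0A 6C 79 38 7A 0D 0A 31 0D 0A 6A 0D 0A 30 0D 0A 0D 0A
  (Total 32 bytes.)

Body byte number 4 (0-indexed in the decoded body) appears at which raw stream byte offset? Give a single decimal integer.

Chunk 1: stream[0..1]='7' size=0x7=7, data at stream[3..10]='4lk4ztj' -> body[0..7], body so far='4lk4ztj'
Chunk 2: stream[12..13]='4' size=0x4=4, data at stream[15..19]='ly8z' -> body[7..11], body so far='4lk4ztjly8z'
Chunk 3: stream[21..22]='1' size=0x1=1, data at stream[24..25]='j' -> body[11..12], body so far='4lk4ztjly8zj'
Chunk 4: stream[27..28]='0' size=0 (terminator). Final body='4lk4ztjly8zj' (12 bytes)
Body byte 4 at stream offset 7

Answer: 7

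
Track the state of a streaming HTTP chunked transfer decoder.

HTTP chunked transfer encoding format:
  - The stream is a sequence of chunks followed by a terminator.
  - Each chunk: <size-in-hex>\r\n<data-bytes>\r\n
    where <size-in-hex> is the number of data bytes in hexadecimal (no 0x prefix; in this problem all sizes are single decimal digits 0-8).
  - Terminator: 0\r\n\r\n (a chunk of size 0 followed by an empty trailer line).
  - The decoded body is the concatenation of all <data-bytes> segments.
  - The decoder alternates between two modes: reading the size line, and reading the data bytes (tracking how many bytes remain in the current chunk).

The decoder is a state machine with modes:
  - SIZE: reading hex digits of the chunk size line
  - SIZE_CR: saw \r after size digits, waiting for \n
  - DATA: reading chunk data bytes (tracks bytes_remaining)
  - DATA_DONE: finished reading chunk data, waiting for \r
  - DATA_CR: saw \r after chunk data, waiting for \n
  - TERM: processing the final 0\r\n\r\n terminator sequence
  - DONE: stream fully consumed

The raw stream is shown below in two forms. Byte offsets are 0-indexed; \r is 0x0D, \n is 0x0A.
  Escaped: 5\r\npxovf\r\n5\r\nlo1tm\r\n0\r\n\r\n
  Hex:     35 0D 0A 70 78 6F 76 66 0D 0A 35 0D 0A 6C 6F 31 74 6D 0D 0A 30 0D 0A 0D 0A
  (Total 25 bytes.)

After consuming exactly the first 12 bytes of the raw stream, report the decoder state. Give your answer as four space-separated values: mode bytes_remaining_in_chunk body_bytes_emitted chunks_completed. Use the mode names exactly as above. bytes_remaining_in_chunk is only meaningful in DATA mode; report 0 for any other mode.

Byte 0 = '5': mode=SIZE remaining=0 emitted=0 chunks_done=0
Byte 1 = 0x0D: mode=SIZE_CR remaining=0 emitted=0 chunks_done=0
Byte 2 = 0x0A: mode=DATA remaining=5 emitted=0 chunks_done=0
Byte 3 = 'p': mode=DATA remaining=4 emitted=1 chunks_done=0
Byte 4 = 'x': mode=DATA remaining=3 emitted=2 chunks_done=0
Byte 5 = 'o': mode=DATA remaining=2 emitted=3 chunks_done=0
Byte 6 = 'v': mode=DATA remaining=1 emitted=4 chunks_done=0
Byte 7 = 'f': mode=DATA_DONE remaining=0 emitted=5 chunks_done=0
Byte 8 = 0x0D: mode=DATA_CR remaining=0 emitted=5 chunks_done=0
Byte 9 = 0x0A: mode=SIZE remaining=0 emitted=5 chunks_done=1
Byte 10 = '5': mode=SIZE remaining=0 emitted=5 chunks_done=1
Byte 11 = 0x0D: mode=SIZE_CR remaining=0 emitted=5 chunks_done=1

Answer: SIZE_CR 0 5 1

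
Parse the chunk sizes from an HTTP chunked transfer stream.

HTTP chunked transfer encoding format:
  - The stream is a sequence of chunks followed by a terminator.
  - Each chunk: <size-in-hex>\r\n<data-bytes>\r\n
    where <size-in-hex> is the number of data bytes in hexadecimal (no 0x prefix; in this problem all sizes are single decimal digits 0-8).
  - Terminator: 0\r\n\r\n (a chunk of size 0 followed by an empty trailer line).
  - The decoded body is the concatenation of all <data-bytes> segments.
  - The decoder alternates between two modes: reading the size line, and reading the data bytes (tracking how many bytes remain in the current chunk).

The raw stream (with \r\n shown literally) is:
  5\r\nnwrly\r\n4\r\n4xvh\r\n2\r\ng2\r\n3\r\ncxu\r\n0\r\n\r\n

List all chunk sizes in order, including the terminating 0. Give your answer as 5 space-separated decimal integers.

Answer: 5 4 2 3 0

Derivation:
Chunk 1: stream[0..1]='5' size=0x5=5, data at stream[3..8]='nwrly' -> body[0..5], body so far='nwrly'
Chunk 2: stream[10..11]='4' size=0x4=4, data at stream[13..17]='4xvh' -> body[5..9], body so far='nwrly4xvh'
Chunk 3: stream[19..20]='2' size=0x2=2, data at stream[22..24]='g2' -> body[9..11], body so far='nwrly4xvhg2'
Chunk 4: stream[26..27]='3' size=0x3=3, data at stream[29..32]='cxu' -> body[11..14], body so far='nwrly4xvhg2cxu'
Chunk 5: stream[34..35]='0' size=0 (terminator). Final body='nwrly4xvhg2cxu' (14 bytes)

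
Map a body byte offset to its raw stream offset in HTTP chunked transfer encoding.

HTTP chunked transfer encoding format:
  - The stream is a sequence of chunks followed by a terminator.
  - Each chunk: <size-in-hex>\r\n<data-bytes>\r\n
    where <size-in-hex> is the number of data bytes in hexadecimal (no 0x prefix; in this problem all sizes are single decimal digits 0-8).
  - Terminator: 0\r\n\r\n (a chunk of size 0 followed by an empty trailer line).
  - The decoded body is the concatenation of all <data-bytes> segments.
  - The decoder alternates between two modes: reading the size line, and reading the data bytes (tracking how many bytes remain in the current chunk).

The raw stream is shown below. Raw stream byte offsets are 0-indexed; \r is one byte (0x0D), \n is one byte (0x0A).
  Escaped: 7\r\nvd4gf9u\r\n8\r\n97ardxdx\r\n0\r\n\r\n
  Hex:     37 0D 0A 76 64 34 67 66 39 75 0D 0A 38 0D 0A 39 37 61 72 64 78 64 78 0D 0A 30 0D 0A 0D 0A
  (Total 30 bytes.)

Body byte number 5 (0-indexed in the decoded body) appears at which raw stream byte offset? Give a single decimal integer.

Chunk 1: stream[0..1]='7' size=0x7=7, data at stream[3..10]='vd4gf9u' -> body[0..7], body so far='vd4gf9u'
Chunk 2: stream[12..13]='8' size=0x8=8, data at stream[15..23]='97ardxdx' -> body[7..15], body so far='vd4gf9u97ardxdx'
Chunk 3: stream[25..26]='0' size=0 (terminator). Final body='vd4gf9u97ardxdx' (15 bytes)
Body byte 5 at stream offset 8

Answer: 8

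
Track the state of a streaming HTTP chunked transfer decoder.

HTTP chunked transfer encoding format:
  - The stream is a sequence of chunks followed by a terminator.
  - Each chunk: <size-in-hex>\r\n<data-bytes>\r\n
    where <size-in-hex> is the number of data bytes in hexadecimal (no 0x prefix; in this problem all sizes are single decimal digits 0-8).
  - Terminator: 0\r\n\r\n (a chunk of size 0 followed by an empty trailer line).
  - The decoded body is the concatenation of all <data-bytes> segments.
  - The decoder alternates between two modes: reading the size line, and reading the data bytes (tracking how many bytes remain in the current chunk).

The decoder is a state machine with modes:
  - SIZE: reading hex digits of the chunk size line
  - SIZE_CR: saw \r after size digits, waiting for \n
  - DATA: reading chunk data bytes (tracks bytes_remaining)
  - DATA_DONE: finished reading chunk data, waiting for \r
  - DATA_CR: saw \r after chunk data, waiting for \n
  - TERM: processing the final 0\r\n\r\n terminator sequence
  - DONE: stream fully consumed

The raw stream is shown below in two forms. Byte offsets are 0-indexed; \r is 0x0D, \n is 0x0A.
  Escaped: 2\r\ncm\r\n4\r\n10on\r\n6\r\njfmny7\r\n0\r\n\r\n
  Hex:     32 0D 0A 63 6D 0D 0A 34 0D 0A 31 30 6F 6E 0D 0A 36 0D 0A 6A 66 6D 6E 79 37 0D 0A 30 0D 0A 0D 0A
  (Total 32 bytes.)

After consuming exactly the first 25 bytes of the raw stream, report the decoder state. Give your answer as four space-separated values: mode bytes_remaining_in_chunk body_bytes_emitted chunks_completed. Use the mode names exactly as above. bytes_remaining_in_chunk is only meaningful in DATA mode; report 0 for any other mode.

Byte 0 = '2': mode=SIZE remaining=0 emitted=0 chunks_done=0
Byte 1 = 0x0D: mode=SIZE_CR remaining=0 emitted=0 chunks_done=0
Byte 2 = 0x0A: mode=DATA remaining=2 emitted=0 chunks_done=0
Byte 3 = 'c': mode=DATA remaining=1 emitted=1 chunks_done=0
Byte 4 = 'm': mode=DATA_DONE remaining=0 emitted=2 chunks_done=0
Byte 5 = 0x0D: mode=DATA_CR remaining=0 emitted=2 chunks_done=0
Byte 6 = 0x0A: mode=SIZE remaining=0 emitted=2 chunks_done=1
Byte 7 = '4': mode=SIZE remaining=0 emitted=2 chunks_done=1
Byte 8 = 0x0D: mode=SIZE_CR remaining=0 emitted=2 chunks_done=1
Byte 9 = 0x0A: mode=DATA remaining=4 emitted=2 chunks_done=1
Byte 10 = '1': mode=DATA remaining=3 emitted=3 chunks_done=1
Byte 11 = '0': mode=DATA remaining=2 emitted=4 chunks_done=1
Byte 12 = 'o': mode=DATA remaining=1 emitted=5 chunks_done=1
Byte 13 = 'n': mode=DATA_DONE remaining=0 emitted=6 chunks_done=1
Byte 14 = 0x0D: mode=DATA_CR remaining=0 emitted=6 chunks_done=1
Byte 15 = 0x0A: mode=SIZE remaining=0 emitted=6 chunks_done=2
Byte 16 = '6': mode=SIZE remaining=0 emitted=6 chunks_done=2
Byte 17 = 0x0D: mode=SIZE_CR remaining=0 emitted=6 chunks_done=2
Byte 18 = 0x0A: mode=DATA remaining=6 emitted=6 chunks_done=2
Byte 19 = 'j': mode=DATA remaining=5 emitted=7 chunks_done=2
Byte 20 = 'f': mode=DATA remaining=4 emitted=8 chunks_done=2
Byte 21 = 'm': mode=DATA remaining=3 emitted=9 chunks_done=2
Byte 22 = 'n': mode=DATA remaining=2 emitted=10 chunks_done=2
Byte 23 = 'y': mode=DATA remaining=1 emitted=11 chunks_done=2
Byte 24 = '7': mode=DATA_DONE remaining=0 emitted=12 chunks_done=2

Answer: DATA_DONE 0 12 2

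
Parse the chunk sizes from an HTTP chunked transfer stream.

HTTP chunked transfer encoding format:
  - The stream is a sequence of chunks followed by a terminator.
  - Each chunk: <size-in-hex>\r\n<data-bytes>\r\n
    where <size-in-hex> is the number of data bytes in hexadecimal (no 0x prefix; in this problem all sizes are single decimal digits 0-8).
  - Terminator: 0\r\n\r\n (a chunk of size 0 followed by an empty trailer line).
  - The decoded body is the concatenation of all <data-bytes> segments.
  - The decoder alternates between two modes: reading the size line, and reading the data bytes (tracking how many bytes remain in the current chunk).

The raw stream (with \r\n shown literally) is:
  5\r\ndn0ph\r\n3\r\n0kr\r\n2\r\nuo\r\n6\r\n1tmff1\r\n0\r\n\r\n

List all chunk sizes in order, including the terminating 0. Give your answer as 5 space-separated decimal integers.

Chunk 1: stream[0..1]='5' size=0x5=5, data at stream[3..8]='dn0ph' -> body[0..5], body so far='dn0ph'
Chunk 2: stream[10..11]='3' size=0x3=3, data at stream[13..16]='0kr' -> body[5..8], body so far='dn0ph0kr'
Chunk 3: stream[18..19]='2' size=0x2=2, data at stream[21..23]='uo' -> body[8..10], body so far='dn0ph0kruo'
Chunk 4: stream[25..26]='6' size=0x6=6, data at stream[28..34]='1tmff1' -> body[10..16], body so far='dn0ph0kruo1tmff1'
Chunk 5: stream[36..37]='0' size=0 (terminator). Final body='dn0ph0kruo1tmff1' (16 bytes)

Answer: 5 3 2 6 0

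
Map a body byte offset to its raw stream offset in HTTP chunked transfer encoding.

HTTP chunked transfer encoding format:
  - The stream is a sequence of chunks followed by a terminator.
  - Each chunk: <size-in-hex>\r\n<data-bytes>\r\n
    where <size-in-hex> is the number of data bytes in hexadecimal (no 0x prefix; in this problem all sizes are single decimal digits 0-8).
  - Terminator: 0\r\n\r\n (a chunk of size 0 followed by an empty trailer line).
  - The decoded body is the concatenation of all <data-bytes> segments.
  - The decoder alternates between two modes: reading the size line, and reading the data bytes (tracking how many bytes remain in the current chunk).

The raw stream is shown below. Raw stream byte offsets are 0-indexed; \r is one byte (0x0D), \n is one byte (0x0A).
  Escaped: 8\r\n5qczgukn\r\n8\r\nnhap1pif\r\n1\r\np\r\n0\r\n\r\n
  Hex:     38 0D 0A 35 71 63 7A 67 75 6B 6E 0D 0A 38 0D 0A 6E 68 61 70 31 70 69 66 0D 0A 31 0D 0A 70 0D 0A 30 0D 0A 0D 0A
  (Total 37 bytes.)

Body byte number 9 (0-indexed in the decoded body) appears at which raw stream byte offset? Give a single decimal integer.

Chunk 1: stream[0..1]='8' size=0x8=8, data at stream[3..11]='5qczgukn' -> body[0..8], body so far='5qczgukn'
Chunk 2: stream[13..14]='8' size=0x8=8, data at stream[16..24]='nhap1pif' -> body[8..16], body so far='5qczguknnhap1pif'
Chunk 3: stream[26..27]='1' size=0x1=1, data at stream[29..30]='p' -> body[16..17], body so far='5qczguknnhap1pifp'
Chunk 4: stream[32..33]='0' size=0 (terminator). Final body='5qczguknnhap1pifp' (17 bytes)
Body byte 9 at stream offset 17

Answer: 17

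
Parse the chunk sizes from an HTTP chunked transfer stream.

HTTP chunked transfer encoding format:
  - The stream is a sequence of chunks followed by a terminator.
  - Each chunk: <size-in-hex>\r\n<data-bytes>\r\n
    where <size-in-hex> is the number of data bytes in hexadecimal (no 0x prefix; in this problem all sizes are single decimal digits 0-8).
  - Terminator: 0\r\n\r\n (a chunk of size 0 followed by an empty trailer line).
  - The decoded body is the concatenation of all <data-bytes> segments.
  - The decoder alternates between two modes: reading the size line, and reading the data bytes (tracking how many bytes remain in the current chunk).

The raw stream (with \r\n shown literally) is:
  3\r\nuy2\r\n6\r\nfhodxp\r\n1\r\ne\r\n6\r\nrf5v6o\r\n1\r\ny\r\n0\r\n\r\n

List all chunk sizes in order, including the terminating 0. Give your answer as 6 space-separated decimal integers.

Chunk 1: stream[0..1]='3' size=0x3=3, data at stream[3..6]='uy2' -> body[0..3], body so far='uy2'
Chunk 2: stream[8..9]='6' size=0x6=6, data at stream[11..17]='fhodxp' -> body[3..9], body so far='uy2fhodxp'
Chunk 3: stream[19..20]='1' size=0x1=1, data at stream[22..23]='e' -> body[9..10], body so far='uy2fhodxpe'
Chunk 4: stream[25..26]='6' size=0x6=6, data at stream[28..34]='rf5v6o' -> body[10..16], body so far='uy2fhodxperf5v6o'
Chunk 5: stream[36..37]='1' size=0x1=1, data at stream[39..40]='y' -> body[16..17], body so far='uy2fhodxperf5v6oy'
Chunk 6: stream[42..43]='0' size=0 (terminator). Final body='uy2fhodxperf5v6oy' (17 bytes)

Answer: 3 6 1 6 1 0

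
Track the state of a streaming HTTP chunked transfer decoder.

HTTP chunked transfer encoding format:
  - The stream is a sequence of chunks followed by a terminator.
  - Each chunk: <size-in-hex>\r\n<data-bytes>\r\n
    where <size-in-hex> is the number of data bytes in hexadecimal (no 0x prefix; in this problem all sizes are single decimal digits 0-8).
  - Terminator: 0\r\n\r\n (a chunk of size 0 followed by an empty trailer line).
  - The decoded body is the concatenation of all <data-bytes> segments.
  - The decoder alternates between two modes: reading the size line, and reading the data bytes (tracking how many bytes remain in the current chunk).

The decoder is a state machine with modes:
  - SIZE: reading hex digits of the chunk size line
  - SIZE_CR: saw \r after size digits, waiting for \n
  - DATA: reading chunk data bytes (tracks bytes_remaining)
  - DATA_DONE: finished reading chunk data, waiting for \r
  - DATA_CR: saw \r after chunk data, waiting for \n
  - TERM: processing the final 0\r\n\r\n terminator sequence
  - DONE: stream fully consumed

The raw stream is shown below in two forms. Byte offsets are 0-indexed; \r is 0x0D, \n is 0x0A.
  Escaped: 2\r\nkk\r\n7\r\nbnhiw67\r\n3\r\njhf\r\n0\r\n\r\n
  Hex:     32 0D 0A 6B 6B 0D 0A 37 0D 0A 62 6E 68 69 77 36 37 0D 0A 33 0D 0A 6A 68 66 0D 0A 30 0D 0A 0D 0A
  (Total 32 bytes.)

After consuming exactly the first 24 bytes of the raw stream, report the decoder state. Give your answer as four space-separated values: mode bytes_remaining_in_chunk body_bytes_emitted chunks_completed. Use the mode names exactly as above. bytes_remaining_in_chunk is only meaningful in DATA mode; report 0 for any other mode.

Answer: DATA 1 11 2

Derivation:
Byte 0 = '2': mode=SIZE remaining=0 emitted=0 chunks_done=0
Byte 1 = 0x0D: mode=SIZE_CR remaining=0 emitted=0 chunks_done=0
Byte 2 = 0x0A: mode=DATA remaining=2 emitted=0 chunks_done=0
Byte 3 = 'k': mode=DATA remaining=1 emitted=1 chunks_done=0
Byte 4 = 'k': mode=DATA_DONE remaining=0 emitted=2 chunks_done=0
Byte 5 = 0x0D: mode=DATA_CR remaining=0 emitted=2 chunks_done=0
Byte 6 = 0x0A: mode=SIZE remaining=0 emitted=2 chunks_done=1
Byte 7 = '7': mode=SIZE remaining=0 emitted=2 chunks_done=1
Byte 8 = 0x0D: mode=SIZE_CR remaining=0 emitted=2 chunks_done=1
Byte 9 = 0x0A: mode=DATA remaining=7 emitted=2 chunks_done=1
Byte 10 = 'b': mode=DATA remaining=6 emitted=3 chunks_done=1
Byte 11 = 'n': mode=DATA remaining=5 emitted=4 chunks_done=1
Byte 12 = 'h': mode=DATA remaining=4 emitted=5 chunks_done=1
Byte 13 = 'i': mode=DATA remaining=3 emitted=6 chunks_done=1
Byte 14 = 'w': mode=DATA remaining=2 emitted=7 chunks_done=1
Byte 15 = '6': mode=DATA remaining=1 emitted=8 chunks_done=1
Byte 16 = '7': mode=DATA_DONE remaining=0 emitted=9 chunks_done=1
Byte 17 = 0x0D: mode=DATA_CR remaining=0 emitted=9 chunks_done=1
Byte 18 = 0x0A: mode=SIZE remaining=0 emitted=9 chunks_done=2
Byte 19 = '3': mode=SIZE remaining=0 emitted=9 chunks_done=2
Byte 20 = 0x0D: mode=SIZE_CR remaining=0 emitted=9 chunks_done=2
Byte 21 = 0x0A: mode=DATA remaining=3 emitted=9 chunks_done=2
Byte 22 = 'j': mode=DATA remaining=2 emitted=10 chunks_done=2
Byte 23 = 'h': mode=DATA remaining=1 emitted=11 chunks_done=2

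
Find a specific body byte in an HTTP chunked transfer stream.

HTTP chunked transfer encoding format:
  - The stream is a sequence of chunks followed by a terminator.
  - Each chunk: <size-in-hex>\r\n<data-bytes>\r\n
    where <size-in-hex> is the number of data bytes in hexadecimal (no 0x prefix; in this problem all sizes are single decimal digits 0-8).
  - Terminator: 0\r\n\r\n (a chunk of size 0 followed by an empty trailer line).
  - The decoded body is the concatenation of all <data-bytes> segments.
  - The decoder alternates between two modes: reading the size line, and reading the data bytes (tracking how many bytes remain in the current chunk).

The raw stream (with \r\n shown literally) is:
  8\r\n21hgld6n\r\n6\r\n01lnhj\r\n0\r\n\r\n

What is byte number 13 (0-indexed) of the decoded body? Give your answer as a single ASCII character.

Answer: j

Derivation:
Chunk 1: stream[0..1]='8' size=0x8=8, data at stream[3..11]='21hgld6n' -> body[0..8], body so far='21hgld6n'
Chunk 2: stream[13..14]='6' size=0x6=6, data at stream[16..22]='01lnhj' -> body[8..14], body so far='21hgld6n01lnhj'
Chunk 3: stream[24..25]='0' size=0 (terminator). Final body='21hgld6n01lnhj' (14 bytes)
Body byte 13 = 'j'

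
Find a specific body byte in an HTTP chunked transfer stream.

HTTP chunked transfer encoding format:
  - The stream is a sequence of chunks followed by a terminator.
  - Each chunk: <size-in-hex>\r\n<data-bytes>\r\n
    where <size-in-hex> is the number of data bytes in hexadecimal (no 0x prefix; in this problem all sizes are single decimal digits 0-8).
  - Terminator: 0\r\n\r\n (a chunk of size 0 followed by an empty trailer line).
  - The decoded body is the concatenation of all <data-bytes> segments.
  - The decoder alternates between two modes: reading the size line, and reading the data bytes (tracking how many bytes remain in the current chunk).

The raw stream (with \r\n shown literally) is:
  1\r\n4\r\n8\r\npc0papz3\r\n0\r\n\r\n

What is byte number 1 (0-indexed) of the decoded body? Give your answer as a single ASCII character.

Answer: p

Derivation:
Chunk 1: stream[0..1]='1' size=0x1=1, data at stream[3..4]='4' -> body[0..1], body so far='4'
Chunk 2: stream[6..7]='8' size=0x8=8, data at stream[9..17]='pc0papz3' -> body[1..9], body so far='4pc0papz3'
Chunk 3: stream[19..20]='0' size=0 (terminator). Final body='4pc0papz3' (9 bytes)
Body byte 1 = 'p'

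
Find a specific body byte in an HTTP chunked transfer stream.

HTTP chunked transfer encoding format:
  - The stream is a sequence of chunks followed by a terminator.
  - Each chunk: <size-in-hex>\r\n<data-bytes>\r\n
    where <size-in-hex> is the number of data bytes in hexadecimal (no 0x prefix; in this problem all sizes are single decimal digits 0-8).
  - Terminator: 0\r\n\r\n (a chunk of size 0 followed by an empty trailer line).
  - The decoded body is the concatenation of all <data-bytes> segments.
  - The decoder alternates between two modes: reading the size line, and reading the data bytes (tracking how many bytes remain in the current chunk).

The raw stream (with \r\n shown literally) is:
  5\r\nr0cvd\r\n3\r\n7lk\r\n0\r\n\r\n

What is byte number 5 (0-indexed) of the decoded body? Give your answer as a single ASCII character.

Answer: 7

Derivation:
Chunk 1: stream[0..1]='5' size=0x5=5, data at stream[3..8]='r0cvd' -> body[0..5], body so far='r0cvd'
Chunk 2: stream[10..11]='3' size=0x3=3, data at stream[13..16]='7lk' -> body[5..8], body so far='r0cvd7lk'
Chunk 3: stream[18..19]='0' size=0 (terminator). Final body='r0cvd7lk' (8 bytes)
Body byte 5 = '7'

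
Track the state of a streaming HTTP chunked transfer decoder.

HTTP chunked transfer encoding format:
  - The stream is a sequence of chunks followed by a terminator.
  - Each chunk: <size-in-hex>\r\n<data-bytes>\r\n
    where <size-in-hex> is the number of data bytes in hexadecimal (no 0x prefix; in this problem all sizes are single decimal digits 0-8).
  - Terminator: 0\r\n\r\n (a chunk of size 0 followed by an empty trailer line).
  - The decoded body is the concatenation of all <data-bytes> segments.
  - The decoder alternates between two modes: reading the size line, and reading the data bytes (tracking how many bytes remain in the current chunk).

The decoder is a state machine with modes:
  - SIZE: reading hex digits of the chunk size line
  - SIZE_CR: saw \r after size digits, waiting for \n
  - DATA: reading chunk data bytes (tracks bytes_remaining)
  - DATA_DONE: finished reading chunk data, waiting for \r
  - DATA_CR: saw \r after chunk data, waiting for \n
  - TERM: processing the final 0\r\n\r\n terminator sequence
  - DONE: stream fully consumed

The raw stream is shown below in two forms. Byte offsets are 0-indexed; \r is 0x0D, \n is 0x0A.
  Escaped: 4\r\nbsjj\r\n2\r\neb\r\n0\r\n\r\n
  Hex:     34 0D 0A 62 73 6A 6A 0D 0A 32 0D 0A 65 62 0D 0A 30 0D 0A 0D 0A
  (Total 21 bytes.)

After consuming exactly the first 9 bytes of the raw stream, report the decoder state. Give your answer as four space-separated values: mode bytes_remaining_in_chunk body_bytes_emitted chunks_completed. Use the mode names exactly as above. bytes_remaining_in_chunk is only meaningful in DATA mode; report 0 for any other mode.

Byte 0 = '4': mode=SIZE remaining=0 emitted=0 chunks_done=0
Byte 1 = 0x0D: mode=SIZE_CR remaining=0 emitted=0 chunks_done=0
Byte 2 = 0x0A: mode=DATA remaining=4 emitted=0 chunks_done=0
Byte 3 = 'b': mode=DATA remaining=3 emitted=1 chunks_done=0
Byte 4 = 's': mode=DATA remaining=2 emitted=2 chunks_done=0
Byte 5 = 'j': mode=DATA remaining=1 emitted=3 chunks_done=0
Byte 6 = 'j': mode=DATA_DONE remaining=0 emitted=4 chunks_done=0
Byte 7 = 0x0D: mode=DATA_CR remaining=0 emitted=4 chunks_done=0
Byte 8 = 0x0A: mode=SIZE remaining=0 emitted=4 chunks_done=1

Answer: SIZE 0 4 1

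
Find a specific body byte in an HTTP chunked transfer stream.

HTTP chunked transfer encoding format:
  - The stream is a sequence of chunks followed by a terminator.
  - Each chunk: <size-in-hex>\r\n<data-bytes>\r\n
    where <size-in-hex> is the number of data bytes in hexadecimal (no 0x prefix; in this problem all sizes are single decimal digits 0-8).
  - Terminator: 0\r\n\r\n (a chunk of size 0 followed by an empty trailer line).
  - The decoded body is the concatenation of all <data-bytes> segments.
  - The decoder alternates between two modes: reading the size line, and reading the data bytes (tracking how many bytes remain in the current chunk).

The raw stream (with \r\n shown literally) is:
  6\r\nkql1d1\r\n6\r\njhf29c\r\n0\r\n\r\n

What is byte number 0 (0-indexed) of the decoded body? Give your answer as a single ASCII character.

Answer: k

Derivation:
Chunk 1: stream[0..1]='6' size=0x6=6, data at stream[3..9]='kql1d1' -> body[0..6], body so far='kql1d1'
Chunk 2: stream[11..12]='6' size=0x6=6, data at stream[14..20]='jhf29c' -> body[6..12], body so far='kql1d1jhf29c'
Chunk 3: stream[22..23]='0' size=0 (terminator). Final body='kql1d1jhf29c' (12 bytes)
Body byte 0 = 'k'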